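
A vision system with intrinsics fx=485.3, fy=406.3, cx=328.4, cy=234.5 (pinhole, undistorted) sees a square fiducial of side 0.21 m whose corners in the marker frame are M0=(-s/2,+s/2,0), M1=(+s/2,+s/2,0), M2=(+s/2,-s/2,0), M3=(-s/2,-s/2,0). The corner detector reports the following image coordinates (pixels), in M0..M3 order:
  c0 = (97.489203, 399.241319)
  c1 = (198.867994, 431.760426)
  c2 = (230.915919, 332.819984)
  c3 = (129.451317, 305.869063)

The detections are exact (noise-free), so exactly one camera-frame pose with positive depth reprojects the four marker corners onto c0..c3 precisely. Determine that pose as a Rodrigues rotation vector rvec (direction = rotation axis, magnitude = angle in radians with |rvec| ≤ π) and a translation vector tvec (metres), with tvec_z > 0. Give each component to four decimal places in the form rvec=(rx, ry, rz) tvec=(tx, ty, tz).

rvec=(-0.0943, 0.2137, 0.2476) tvec=(-0.2988, 0.2850, 0.8764)

Intrinsics K: fx=485.3, fy=406.3, cx=328.4, cy=234.5
Marker side s = 0.21 m; corners in marker frame (Z=0):
  M0 = (-0.1050, +0.1050, 0)
  M1 = (+0.1050, +0.1050, 0)
  M2 = (+0.1050, -0.1050, 0)
  M3 = (-0.1050, -0.1050, 0)
Detected image corners:
  c0 = (97.489203, 399.241319) px
  c1 = (198.867994, 431.760426) px
  c2 = (230.915919, 332.819984) px
  c3 = (129.451317, 305.869063) px
Planar DLT: solve 8×8 A·h = b for H (H[2,2]=1):
  H  [+441.52780 -164.81312 +162.96438]
  H  [+48.76382 +429.75535 +366.64703]
  H  [-0.25237 -0.07561 +1.00000]
B = K⁻¹H; ‖b₁‖=1.141021, ‖b₂‖=1.141021; λ = 2/(‖b₁‖+‖b₂‖) = 0.876408, sign → tz>0 ⇒ λ=+0.876408
r₁ = λ·B[:,0] = (+0.94703,+0.23284,-0.22118); r₂ = λ·B[:,1] = (-0.25280,+0.96525,-0.06626)
r₃ = r₁×r₂ = (+0.19806,+0.11867,+0.97298); SVD([r₁ r₂ r₃]) → R = UVᵀ:
  R  [+0.94703 -0.25280 +0.19806]
  R  [+0.23284 +0.96525 +0.11867]
  R  [-0.22118 -0.06626 +0.97298]
t = (-0.29876, +0.28505, +0.87641) m
tr R = 2.885257; θ = arccos((tr R − 1)/2) = 0.340379 rad = 19.502°
axis k = ((R−Rᵀ)₃₂, (R−Rᵀ)₁₃, (R−Rᵀ)₂₁) / (2 sinθ) = (-0.276975, +0.627900, +0.727342)
rvec = θ·k = (-0.094276, +0.213724, +0.247572)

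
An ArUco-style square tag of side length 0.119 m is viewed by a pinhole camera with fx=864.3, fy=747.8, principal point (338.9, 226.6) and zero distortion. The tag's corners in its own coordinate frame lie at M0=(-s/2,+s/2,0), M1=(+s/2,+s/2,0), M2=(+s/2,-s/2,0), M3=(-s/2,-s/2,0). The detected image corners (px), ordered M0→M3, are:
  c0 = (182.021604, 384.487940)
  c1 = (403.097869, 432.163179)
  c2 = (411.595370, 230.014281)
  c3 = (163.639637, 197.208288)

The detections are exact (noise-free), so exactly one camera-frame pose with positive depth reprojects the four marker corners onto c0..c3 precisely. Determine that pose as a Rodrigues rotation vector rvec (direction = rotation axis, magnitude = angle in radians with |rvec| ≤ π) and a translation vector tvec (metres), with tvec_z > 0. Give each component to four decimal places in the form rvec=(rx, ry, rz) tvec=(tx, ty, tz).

rvec=(0.3991, 0.3718, 0.0765) tvec=(-0.0253, 0.0477, 0.4007)

Intrinsics K: fx=864.3, fy=747.8, cx=338.9, cy=226.6
Marker side s = 0.119 m; corners in marker frame (Z=0):
  M0 = (-0.0595, +0.0595, 0)
  M1 = (+0.0595, +0.0595, 0)
  M2 = (+0.0595, -0.0595, 0)
  M3 = (-0.0595, -0.0595, 0)
Detected image corners:
  c0 = (182.021604, 384.487940) px
  c1 = (403.097869, 432.163179) px
  c2 = (411.595370, 230.014281) px
  c3 = (163.639637, 197.208288) px
Planar DLT: solve 8×8 A·h = b for H (H[2,2]=1):
  H  [+1719.16585 +331.77194 +284.34126]
  H  [+79.20617 +1938.16362 +315.63995]
  H  [-0.84445 +0.98096 +1.00000]
B = K⁻¹H; ‖b₁‖=2.495461, ‖b₂‖=2.495461; λ = 2/(‖b₁‖+‖b₂‖) = 0.400727, sign → tz>0 ⇒ λ=+0.400727
r₁ = λ·B[:,0] = (+0.92977,+0.14499,-0.33839); r₂ = λ·B[:,1] = (-0.00031,+0.91950,+0.39310)
r₃ = r₁×r₂ = (+0.36815,-0.36538,+0.85496); SVD([r₁ r₂ r₃]) → R = UVᵀ:
  R  [+0.92977 -0.00031 +0.36815]
  R  [+0.14499 +0.91950 -0.36538]
  R  [-0.33839 +0.39310 +0.85496]
t = (-0.02530, +0.04771, +0.40073) m
tr R = 2.704228; θ = arccos((tr R − 1)/2) = 0.550785 rad = 31.558°
axis k = ((R−Rᵀ)₃₂, (R−Rᵀ)₁₃, (R−Rᵀ)₂₁) / (2 sinθ) = (+0.724634, +0.675008, +0.138815)
rvec = θ·k = (+0.399117, +0.371784, +0.076457)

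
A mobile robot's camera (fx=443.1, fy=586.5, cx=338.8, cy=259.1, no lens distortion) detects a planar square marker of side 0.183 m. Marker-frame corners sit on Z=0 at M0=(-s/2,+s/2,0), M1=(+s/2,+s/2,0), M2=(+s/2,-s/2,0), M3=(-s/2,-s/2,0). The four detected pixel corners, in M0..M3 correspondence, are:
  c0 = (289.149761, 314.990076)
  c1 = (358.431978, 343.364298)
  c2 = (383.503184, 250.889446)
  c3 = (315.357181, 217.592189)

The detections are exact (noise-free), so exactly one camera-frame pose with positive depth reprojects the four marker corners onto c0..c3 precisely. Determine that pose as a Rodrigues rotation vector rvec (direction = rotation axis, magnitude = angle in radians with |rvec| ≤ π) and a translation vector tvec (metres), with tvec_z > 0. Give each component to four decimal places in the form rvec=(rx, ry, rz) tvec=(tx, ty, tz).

rvec=(0.0661, -0.2960, 0.3384) tvec=(-0.0032, 0.0419, 1.0646)

Intrinsics K: fx=443.1, fy=586.5, cx=338.8, cy=259.1
Marker side s = 0.183 m; corners in marker frame (Z=0):
  M0 = (-0.0915, +0.0915, 0)
  M1 = (+0.0915, +0.0915, 0)
  M2 = (+0.0915, -0.0915, 0)
  M3 = (-0.0915, -0.0915, 0)
Detected image corners:
  c0 = (289.149761, 314.990076) px
  c1 = (358.431978, 343.364298) px
  c2 = (383.503184, 250.889446) px
  c3 = (315.357181, 217.592189) px
Planar DLT: solve 8×8 A·h = b for H (H[2,2]=1):
  H  [+469.37580 -135.41020 +337.47125]
  H  [+247.05666 +522.29792 +282.16204]
  H  [+0.27891 +0.01371 +1.00000]
B = K⁻¹H; ‖b₁‖=0.939358, ‖b₂‖=0.939358; λ = 2/(‖b₁‖+‖b₂‖) = 1.064557, sign → tz>0 ⇒ λ=+1.064557
r₁ = λ·B[:,0] = (+0.90066,+0.31726,+0.29692); r₂ = λ·B[:,1] = (-0.33649,+0.94157,+0.01460)
r₃ = r₁×r₂ = (-0.27494,-0.11306,+0.95479); SVD([r₁ r₂ r₃]) → R = UVᵀ:
  R  [+0.90066 -0.33649 -0.27494]
  R  [+0.31726 +0.94157 -0.11306]
  R  [+0.29692 +0.01460 +0.95479]
t = (-0.00319, +0.04186, +1.06456) m
tr R = 2.797023; θ = arccos((tr R − 1)/2) = 0.454429 rad = 26.037°
axis k = ((R−Rᵀ)₃₂, (R−Rᵀ)₁₃, (R−Rᵀ)₂₁) / (2 sinθ) = (+0.145412, -0.651393, +0.744676)
rvec = θ·k = (+0.066079, -0.296012, +0.338403)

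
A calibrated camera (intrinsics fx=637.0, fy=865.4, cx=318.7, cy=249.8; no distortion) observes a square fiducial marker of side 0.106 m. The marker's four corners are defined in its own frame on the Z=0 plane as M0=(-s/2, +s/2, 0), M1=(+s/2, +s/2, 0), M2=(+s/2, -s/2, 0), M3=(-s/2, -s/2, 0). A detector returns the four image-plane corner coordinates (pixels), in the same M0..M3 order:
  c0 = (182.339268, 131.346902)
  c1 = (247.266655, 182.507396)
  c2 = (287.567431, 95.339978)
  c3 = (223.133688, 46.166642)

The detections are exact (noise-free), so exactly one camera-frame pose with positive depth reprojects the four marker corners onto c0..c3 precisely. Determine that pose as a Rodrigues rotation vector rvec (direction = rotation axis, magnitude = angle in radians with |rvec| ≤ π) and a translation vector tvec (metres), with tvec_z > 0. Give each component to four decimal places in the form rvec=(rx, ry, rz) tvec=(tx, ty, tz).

Intrinsics K: fx=637.0, fy=865.4, cx=318.7, cy=249.8
Marker side s = 0.106 m; corners in marker frame (Z=0):
  M0 = (-0.0530, +0.0530, 0)
  M1 = (+0.0530, +0.0530, 0)
  M2 = (+0.0530, -0.0530, 0)
  M3 = (-0.0530, -0.0530, 0)
Detected image corners:
  c0 = (182.339268, 131.346902) px
  c1 = (247.266655, 182.507396) px
  c2 = (287.567431, 95.339978) px
  c3 = (223.133688, 46.166642) px
Planar DLT: solve 8×8 A·h = b for H (H[2,2]=1):
  H  [+579.92746 -418.42797 +235.02025]
  H  [+458.54893 +795.51760 +113.32055]
  H  [-0.12867 -0.15266 +1.00000]
B = K⁻¹H; ‖b₁‖=1.135013, ‖b₂‖=1.135013; λ = 2/(‖b₁‖+‖b₂‖) = 0.881047, sign → tz>0 ⇒ λ=+0.881047
r₁ = λ·B[:,0] = (+0.85883,+0.49956,-0.11337); r₂ = λ·B[:,1] = (-0.51144,+0.84873,-0.13450)
r₃ = r₁×r₂ = (+0.02902,+0.17350,+0.98441); SVD([r₁ r₂ r₃]) → R = UVᵀ:
  R  [+0.85883 -0.51144 +0.02902]
  R  [+0.49956 +0.84873 +0.17350]
  R  [-0.11337 -0.13450 +0.98441]
t = (-0.11574, -0.13895, +0.88105) m
tr R = 2.691961; θ = arccos((tr R − 1)/2) = 0.562395 rad = 32.223°
axis k = ((R−Rᵀ)₃₂, (R−Rᵀ)₁₃, (R−Rᵀ)₂₁) / (2 sinθ) = (-0.288813, +0.133520, +0.948029)
rvec = θ·k = (-0.162427, +0.075091, +0.533167)

rvec=(-0.1624, 0.0751, 0.5332) tvec=(-0.1157, -0.1389, 0.8810)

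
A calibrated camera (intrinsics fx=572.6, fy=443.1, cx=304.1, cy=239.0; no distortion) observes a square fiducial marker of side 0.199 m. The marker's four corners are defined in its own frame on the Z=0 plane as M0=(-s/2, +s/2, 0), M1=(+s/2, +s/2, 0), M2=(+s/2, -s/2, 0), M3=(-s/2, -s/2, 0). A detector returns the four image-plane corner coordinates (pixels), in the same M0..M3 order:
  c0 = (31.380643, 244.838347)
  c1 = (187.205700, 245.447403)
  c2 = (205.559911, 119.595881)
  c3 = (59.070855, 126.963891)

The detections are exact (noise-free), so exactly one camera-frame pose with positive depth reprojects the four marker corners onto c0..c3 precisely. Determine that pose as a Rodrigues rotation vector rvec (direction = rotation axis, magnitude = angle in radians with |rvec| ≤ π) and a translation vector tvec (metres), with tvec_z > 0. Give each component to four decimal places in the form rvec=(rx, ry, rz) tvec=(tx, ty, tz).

Intrinsics K: fx=572.6, fy=443.1, cx=304.1, cy=239.0
Marker side s = 0.199 m; corners in marker frame (Z=0):
  M0 = (-0.0995, +0.0995, 0)
  M1 = (+0.0995, +0.0995, 0)
  M2 = (+0.0995, -0.0995, 0)
  M3 = (-0.0995, -0.0995, 0)
Detected image corners:
  c0 = (31.380643, 244.838347) px
  c1 = (187.205700, 245.447403) px
  c2 = (205.559911, 119.595881) px
  c3 = (59.070855, 126.963891) px
Planar DLT: solve 8×8 A·h = b for H (H[2,2]=1):
  H  [+717.78805 -160.21167 +118.66974]
  H  [-80.14821 +545.01654 +182.07369]
  H  [-0.33898 -0.36200 +1.00000]
B = K⁻¹H; ‖b₁‖=1.473120, ‖b₂‖=1.473120; λ = 2/(‖b₁‖+‖b₂‖) = 0.678831, sign → tz>0 ⇒ λ=+0.678831
r₁ = λ·B[:,0] = (+0.97316,+0.00133,-0.23011); r₂ = λ·B[:,1] = (-0.05943,+0.96751,-0.24574)
r₃ = r₁×r₂ = (+0.22231,+0.25282,+0.94163); SVD([r₁ r₂ r₃]) → R = UVᵀ:
  R  [+0.97316 -0.05943 +0.22231]
  R  [+0.00133 +0.96751 +0.25282]
  R  [-0.23011 -0.24574 +0.94163]
t = (-0.21983, -0.08721, +0.67883) m
tr R = 2.882305; θ = arccos((tr R − 1)/2) = 0.344772 rad = 19.754°
axis k = ((R−Rᵀ)₃₂, (R−Rᵀ)₁₃, (R−Rᵀ)₂₁) / (2 sinθ) = (-0.737542, +0.669293, +0.089883)
rvec = θ·k = (-0.254284, +0.230754, +0.030989)

rvec=(-0.2543, 0.2308, 0.0310) tvec=(-0.2198, -0.0872, 0.6788)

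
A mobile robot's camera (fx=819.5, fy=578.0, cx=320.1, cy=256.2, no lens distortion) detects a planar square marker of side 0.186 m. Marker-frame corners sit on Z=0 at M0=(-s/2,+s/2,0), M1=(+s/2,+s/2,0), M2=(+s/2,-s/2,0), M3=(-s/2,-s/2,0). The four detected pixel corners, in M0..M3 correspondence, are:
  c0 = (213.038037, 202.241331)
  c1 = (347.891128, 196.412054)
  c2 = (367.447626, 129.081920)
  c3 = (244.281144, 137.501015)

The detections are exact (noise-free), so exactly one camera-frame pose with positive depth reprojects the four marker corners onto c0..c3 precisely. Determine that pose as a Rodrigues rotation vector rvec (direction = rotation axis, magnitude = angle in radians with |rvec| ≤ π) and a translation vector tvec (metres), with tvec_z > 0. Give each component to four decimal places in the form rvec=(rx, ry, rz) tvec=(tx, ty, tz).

rvec=(-0.6749, 0.3032, 0.0766) tvec=(-0.0381, -0.1768, 1.1172)

Intrinsics K: fx=819.5, fy=578.0, cx=320.1, cy=256.2
Marker side s = 0.186 m; corners in marker frame (Z=0):
  M0 = (-0.0930, +0.0930, 0)
  M1 = (+0.0930, +0.0930, 0)
  M2 = (+0.0930, -0.0930, 0)
  M3 = (-0.0930, -0.0930, 0)
Detected image corners:
  c0 = (213.038037, 202.241331) px
  c1 = (347.891128, 196.412054) px
  c2 = (367.447626, 129.081920) px
  c3 = (244.281144, 137.501015) px
Planar DLT: solve 8×8 A·h = b for H (H[2,2]=1):
  H  [+613.12913 -295.65621 +292.18789]
  H  [-83.40752 +265.04522 +164.74005]
  H  [-0.26911 -0.54001 +1.00000]
B = K⁻¹H; ‖b₁‖=0.895071, ‖b₂‖=0.895071; λ = 2/(‖b₁‖+‖b₂‖) = 1.117229, sign → tz>0 ⇒ λ=+1.117229
r₁ = λ·B[:,0] = (+0.95332,-0.02795,-0.30066); r₂ = λ·B[:,1] = (-0.16741,+0.77973,-0.60332)
r₃ = r₁×r₂ = (+0.25130,+0.62549,+0.73866); SVD([r₁ r₂ r₃]) → R = UVᵀ:
  R  [+0.95332 -0.16741 +0.25130]
  R  [-0.02795 +0.77973 +0.62549]
  R  [-0.30066 -0.60332 +0.73866]
t = (-0.03805, -0.17678, +1.11723) m
tr R = 2.471712; θ = arccos((tr R − 1)/2) = 0.743867 rad = 42.620°
axis k = ((R−Rᵀ)₃₂, (R−Rᵀ)₁₃, (R−Rᵀ)₂₁) / (2 sinθ) = (-0.907350, +0.407567, +0.102978)
rvec = θ·k = (-0.674948, +0.303176, +0.076602)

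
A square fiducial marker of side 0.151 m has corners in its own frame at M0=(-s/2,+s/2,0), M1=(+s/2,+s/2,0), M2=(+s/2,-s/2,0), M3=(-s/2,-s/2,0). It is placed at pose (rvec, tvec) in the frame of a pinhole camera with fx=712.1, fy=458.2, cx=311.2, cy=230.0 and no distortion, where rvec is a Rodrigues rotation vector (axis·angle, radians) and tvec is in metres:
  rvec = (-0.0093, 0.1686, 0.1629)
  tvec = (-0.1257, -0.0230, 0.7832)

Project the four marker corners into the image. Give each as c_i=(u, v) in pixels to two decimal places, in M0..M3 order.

c0=(122.15, 252.66) c1=(251.61, 267.82) c2=(274.20, 179.21) c3=(143.91, 166.86)

Intrinsics K: fx=712.1, fy=458.2, cx=311.2, cy=230.0
Marker side s = 0.151 m; corners in marker frame (Z=0):
  M0 = (-0.0755, +0.0755, 0)
  M1 = (+0.0755, +0.0755, 0)
  M2 = (+0.0755, -0.0755, 0)
  M3 = (-0.0755, -0.0755, 0)
rvec = (-0.0093, 0.1686, 0.1629), |rvec| = θ = 0.23462 rad = 13.443°
Rodrigues: sinθ=0.23248, 1−cosθ=0.02740; R = I + sinθ·[k]× + (1−cosθ)·[k]×²:
    [+0.97264 -0.16219 +0.16630]
    [+0.16063 +0.98675 +0.02288]
    [-0.16781 +0.00445 +0.98581]
t = (-0.1257, -0.0230, 0.7832) m
M0: Pc = R·M0+t = (-0.21138, +0.03937, +0.79621); u = 712.1·(-0.21138)/0.79621 + 311.2 = 122.1488, v = 458.2·(+0.03937)/0.79621 + 230.0 = 252.6578
M1: Pc = R·M1+t = (-0.06451, +0.06363, +0.77087); u = 712.1·(-0.06451)/0.77087 + 311.2 = 251.6073, v = 458.2·(+0.06363)/0.77087 + 230.0 = 267.8197
M2: Pc = R·M2+t = (-0.04002, -0.08537, +0.77019); u = 712.1·(-0.04002)/0.77019 + 311.2 = 274.1986, v = 458.2·(-0.08537)/0.77019 + 230.0 = 179.2109
M3: Pc = R·M3+t = (-0.18689, -0.10963, +0.79553); u = 712.1·(-0.18689)/0.79553 + 311.2 = 143.9111, v = 458.2·(-0.10963)/0.79553 + 230.0 = 166.8586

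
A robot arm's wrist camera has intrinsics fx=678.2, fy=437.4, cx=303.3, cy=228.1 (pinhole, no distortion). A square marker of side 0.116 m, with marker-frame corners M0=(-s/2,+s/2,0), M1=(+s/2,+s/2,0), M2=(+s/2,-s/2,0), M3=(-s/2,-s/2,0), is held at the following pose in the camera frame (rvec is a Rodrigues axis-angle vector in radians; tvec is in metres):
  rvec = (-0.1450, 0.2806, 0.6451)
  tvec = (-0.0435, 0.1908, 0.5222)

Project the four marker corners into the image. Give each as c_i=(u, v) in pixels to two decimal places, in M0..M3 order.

c0=(147.76, 393.85) c1=(256.48, 463.18) c2=(351.64, 381.63) c3=(237.85, 318.25)

Intrinsics K: fx=678.2, fy=437.4, cx=303.3, cy=228.1
Marker side s = 0.116 m; corners in marker frame (Z=0):
  M0 = (-0.0580, +0.0580, 0)
  M1 = (+0.0580, +0.0580, 0)
  M2 = (+0.0580, -0.0580, 0)
  M3 = (-0.0580, -0.0580, 0)
rvec = (-0.1450, 0.2806, 0.6451), |rvec| = θ = 0.71827 rad = 41.154°
Rodrigues: sinθ=0.65808, 1−cosθ=0.24706; R = I + sinθ·[k]× + (1−cosθ)·[k]×²:
    [+0.76301 -0.61053 +0.21229]
    [+0.57156 +0.79065 +0.21953]
    [-0.30188 -0.04617 +0.95223]
t = (-0.0435, 0.1908, 0.5222) m
M0: Pc = R·M0+t = (-0.12317, +0.20351, +0.53703); u = 678.2·(-0.12317)/0.53703 + 303.3 = 147.7584, v = 437.4·(+0.20351)/0.53703 + 228.1 = 393.8520
M1: Pc = R·M1+t = (-0.03466, +0.26981, +0.50201); u = 678.2·(-0.03466)/0.50201 + 303.3 = 256.4812, v = 437.4·(+0.26981)/0.50201 + 228.1 = 463.1816
M2: Pc = R·M2+t = (+0.03617, +0.17809, +0.50737); u = 678.2·(+0.03617)/0.50737 + 303.3 = 351.6422, v = 437.4·(+0.17809)/0.50737 + 228.1 = 381.6330
M3: Pc = R·M3+t = (-0.05234, +0.11179, +0.54239); u = 678.2·(-0.05234)/0.54239 + 303.3 = 237.8490, v = 437.4·(+0.11179)/0.54239 + 228.1 = 318.2530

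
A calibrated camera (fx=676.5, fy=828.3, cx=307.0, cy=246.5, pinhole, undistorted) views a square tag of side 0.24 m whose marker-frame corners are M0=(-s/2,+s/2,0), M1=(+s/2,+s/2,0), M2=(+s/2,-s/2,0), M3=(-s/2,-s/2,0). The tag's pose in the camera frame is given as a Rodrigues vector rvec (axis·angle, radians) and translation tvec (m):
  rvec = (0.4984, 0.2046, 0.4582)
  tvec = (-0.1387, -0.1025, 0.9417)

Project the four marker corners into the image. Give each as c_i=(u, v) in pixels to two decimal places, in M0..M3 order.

c0=(113.80, 193.06) c1=(253.95, 286.14) c2=(315.89, 113.75) c3=(155.44, 11.70)

Intrinsics K: fx=676.5, fy=828.3, cx=307.0, cy=246.5
Marker side s = 0.24 m; corners in marker frame (Z=0):
  M0 = (-0.1200, +0.1200, 0)
  M1 = (+0.1200, +0.1200, 0)
  M2 = (+0.1200, -0.1200, 0)
  M3 = (-0.1200, -0.1200, 0)
rvec = (0.4984, 0.2046, 0.4582), |rvec| = θ = 0.70726 rad = 40.523°
Rodrigues: sinθ=0.64975, 1−cosθ=0.23985; R = I + sinθ·[k]× + (1−cosθ)·[k]×²:
    [+0.87926 -0.37205 +0.29747]
    [+0.46984 +0.78022 -0.41292]
    [-0.07846 +0.50283 +0.86082]
t = (-0.1387, -0.1025, 0.9417) m
M0: Pc = R·M0+t = (-0.28886, -0.06525, +1.01145); u = 676.5·(-0.28886)/1.01145 + 307.0 = 113.8015, v = 828.3·(-0.06525)/1.01145 + 246.5 = 193.0619
M1: Pc = R·M1+t = (-0.07783, +0.04751, +0.99262); u = 676.5·(-0.07783)/0.99262 + 307.0 = 253.9534, v = 828.3·(+0.04751)/0.99262 + 246.5 = 286.1427
M2: Pc = R·M2+t = (+0.01146, -0.13975, +0.87195); u = 676.5·(+0.01146)/0.87195 + 307.0 = 315.8887, v = 828.3·(-0.13975)/0.87195 + 246.5 = 113.7494
M3: Pc = R·M3+t = (-0.19957, -0.25251, +0.89078); u = 676.5·(-0.19957)/0.89078 + 307.0 = 155.4403, v = 828.3·(-0.25251)/0.89078 + 246.5 = 11.7027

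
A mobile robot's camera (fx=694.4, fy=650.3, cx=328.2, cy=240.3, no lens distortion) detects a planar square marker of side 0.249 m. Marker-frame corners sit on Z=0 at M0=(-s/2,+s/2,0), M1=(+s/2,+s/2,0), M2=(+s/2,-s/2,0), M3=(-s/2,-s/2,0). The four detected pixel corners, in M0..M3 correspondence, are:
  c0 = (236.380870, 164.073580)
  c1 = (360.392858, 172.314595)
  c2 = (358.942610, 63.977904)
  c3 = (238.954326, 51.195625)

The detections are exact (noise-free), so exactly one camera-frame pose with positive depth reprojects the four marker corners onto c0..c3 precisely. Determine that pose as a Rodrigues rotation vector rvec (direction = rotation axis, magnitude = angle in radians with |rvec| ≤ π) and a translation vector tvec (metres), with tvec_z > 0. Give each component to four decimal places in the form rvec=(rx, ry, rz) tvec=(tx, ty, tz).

rvec=(-0.1832, -0.2520, 0.0196) tvec=(-0.0563, -0.2735, 1.3876)

Intrinsics K: fx=694.4, fy=650.3, cx=328.2, cy=240.3
Marker side s = 0.249 m; corners in marker frame (Z=0):
  M0 = (-0.1245, +0.1245, 0)
  M1 = (+0.1245, +0.1245, 0)
  M2 = (+0.1245, -0.1245, 0)
  M3 = (-0.1245, -0.1245, 0)
Detected image corners:
  c0 = (236.380870, 164.073580) px
  c1 = (360.392858, 172.314595) px
  c2 = (358.942610, 63.977904) px
  c3 = (238.954326, 51.195625) px
Planar DLT: solve 8×8 A·h = b for H (H[2,2]=1):
  H  [+542.81161 -41.39293 +300.01953]
  H  [+62.39166 +429.14407 +112.10014]
  H  [+0.17740 -0.13164 +1.00000]
B = K⁻¹H; ‖b₁‖=0.720689, ‖b₂‖=0.720689; λ = 2/(‖b₁‖+‖b₂‖) = 1.387561, sign → tz>0 ⇒ λ=+1.387561
r₁ = λ·B[:,0] = (+0.96831,+0.04217,+0.24615); r₂ = λ·B[:,1] = (+0.00362,+0.98317,-0.18266)
r₃ = r₁×r₂ = (-0.24971,+0.17776,+0.95186); SVD([r₁ r₂ r₃]) → R = UVᵀ:
  R  [+0.96831 +0.00362 -0.24971]
  R  [+0.04217 +0.98317 +0.17776]
  R  [+0.24615 -0.18266 +0.95186]
t = (-0.05631, -0.27354, +1.38756) m
tr R = 2.903348; θ = arccos((tr R − 1)/2) = 0.312155 rad = 17.885°
axis k = ((R−Rᵀ)₃₂, (R−Rᵀ)₁₃, (R−Rᵀ)₂₁) / (2 sinθ) = (-0.586782, -0.807309, +0.062762)
rvec = θ·k = (-0.183167, -0.252006, +0.019591)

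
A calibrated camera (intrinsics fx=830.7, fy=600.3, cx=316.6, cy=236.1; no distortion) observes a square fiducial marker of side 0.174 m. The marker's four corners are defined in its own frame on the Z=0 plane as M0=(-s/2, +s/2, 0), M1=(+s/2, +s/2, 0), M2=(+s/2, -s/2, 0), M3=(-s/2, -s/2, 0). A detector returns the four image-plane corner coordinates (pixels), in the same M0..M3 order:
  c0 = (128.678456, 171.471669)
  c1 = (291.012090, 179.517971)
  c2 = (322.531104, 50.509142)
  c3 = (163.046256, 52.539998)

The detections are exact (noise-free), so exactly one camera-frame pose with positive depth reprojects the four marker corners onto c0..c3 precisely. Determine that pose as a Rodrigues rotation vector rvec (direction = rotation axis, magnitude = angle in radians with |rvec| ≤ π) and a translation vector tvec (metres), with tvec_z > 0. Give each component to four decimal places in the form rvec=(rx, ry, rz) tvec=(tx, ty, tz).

Intrinsics K: fx=830.7, fy=600.3, cx=316.6, cy=236.1
Marker side s = 0.174 m; corners in marker frame (Z=0):
  M0 = (-0.0870, +0.0870, 0)
  M1 = (+0.0870, +0.0870, 0)
  M2 = (+0.0870, -0.0870, 0)
  M3 = (-0.0870, -0.0870, 0)
Detected image corners:
  c0 = (128.678456, 171.471669) px
  c1 = (291.012090, 179.517971) px
  c2 = (322.531104, 50.509142) px
  c3 = (163.046256, 52.539998) px
Planar DLT: solve 8×8 A·h = b for H (H[2,2]=1):
  H  [+819.97673 -234.11186 +223.36185]
  H  [-35.69603 +689.01249 +112.38997]
  H  [-0.46240 -0.19642 +1.00000]
B = K⁻¹H; ‖b₁‖=1.257823, ‖b₂‖=1.257823; λ = 2/(‖b₁‖+‖b₂‖) = 0.795025, sign → tz>0 ⇒ λ=+0.795025
r₁ = λ·B[:,0] = (+0.92487,+0.09731,-0.36762); r₂ = λ·B[:,1] = (-0.16454,+0.97393,-0.15616)
r₃ = r₁×r₂ = (+0.34284,+0.20491,+0.91677); SVD([r₁ r₂ r₃]) → R = UVᵀ:
  R  [+0.92487 -0.16454 +0.34284]
  R  [+0.09731 +0.97393 +0.20491]
  R  [-0.36762 -0.15616 +0.91677]
t = (-0.08923, -0.16384, +0.79502) m
tr R = 2.815573; θ = arccos((tr R − 1)/2) = 0.432820 rad = 24.799°
axis k = ((R−Rᵀ)₃₂, (R−Rᵀ)₁₃, (R−Rᵀ)₂₁) / (2 sinθ) = (-0.430428, +0.846931, +0.312152)
rvec = θ·k = (-0.186298, +0.366569, +0.135106)

rvec=(-0.1863, 0.3666, 0.1351) tvec=(-0.0892, -0.1638, 0.7950)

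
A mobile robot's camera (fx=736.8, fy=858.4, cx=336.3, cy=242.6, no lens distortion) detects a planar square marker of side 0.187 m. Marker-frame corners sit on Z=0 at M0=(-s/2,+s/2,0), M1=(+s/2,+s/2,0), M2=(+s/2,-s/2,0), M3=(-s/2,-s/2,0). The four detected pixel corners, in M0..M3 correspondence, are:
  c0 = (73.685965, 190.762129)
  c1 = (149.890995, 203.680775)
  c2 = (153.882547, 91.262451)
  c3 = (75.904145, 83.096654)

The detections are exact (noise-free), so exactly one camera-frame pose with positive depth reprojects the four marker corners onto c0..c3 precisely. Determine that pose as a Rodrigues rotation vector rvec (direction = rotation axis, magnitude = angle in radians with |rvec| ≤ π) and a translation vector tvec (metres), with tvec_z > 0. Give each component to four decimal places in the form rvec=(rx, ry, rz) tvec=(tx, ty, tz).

rvec=(0.1491, 0.3727, 0.1135) tvec=(-0.4443, -0.1703, 1.4625)

Intrinsics K: fx=736.8, fy=858.4, cx=336.3, cy=242.6
Marker side s = 0.187 m; corners in marker frame (Z=0):
  M0 = (-0.0935, +0.0935, 0)
  M1 = (+0.0935, +0.0935, 0)
  M2 = (+0.0935, -0.0935, 0)
  M3 = (-0.0935, -0.0935, 0)
Detected image corners:
  c0 = (73.685965, 190.762129) px
  c1 = (149.890995, 203.680775) px
  c2 = (153.882547, 91.262451) px
  c3 = (75.904145, 83.096654) px
Planar DLT: solve 8×8 A·h = b for H (H[2,2]=1):
  H  [+384.79672 -3.65783 +112.45294]
  H  [+22.12302 +604.27957 +142.66405]
  H  [-0.24182 +0.11327 +1.00000]
B = K⁻¹H; ‖b₁‖=0.683780, ‖b₂‖=0.683780; λ = 2/(‖b₁‖+‖b₂‖) = 1.462459, sign → tz>0 ⇒ λ=+1.462459
r₁ = λ·B[:,0] = (+0.92519,+0.13764,-0.35365); r₂ = λ·B[:,1] = (-0.08287,+0.98270,+0.16566)
r₃ = r₁×r₂ = (+0.37033,-0.12396,+0.92059); SVD([r₁ r₂ r₃]) → R = UVᵀ:
  R  [+0.92519 -0.08287 +0.37033]
  R  [+0.13764 +0.98270 -0.12396]
  R  [-0.35365 +0.16566 +0.92059]
t = (-0.44431, -0.17026, +1.46246) m
tr R = 2.828480; θ = arccos((tr R − 1)/2) = 0.417168 rad = 23.902°
axis k = ((R−Rᵀ)₃₂, (R−Rᵀ)₁₃, (R−Rᵀ)₂₁) / (2 sinθ) = (+0.357397, +0.893430, +0.272121)
rvec = θ·k = (+0.149095, +0.372711, +0.113520)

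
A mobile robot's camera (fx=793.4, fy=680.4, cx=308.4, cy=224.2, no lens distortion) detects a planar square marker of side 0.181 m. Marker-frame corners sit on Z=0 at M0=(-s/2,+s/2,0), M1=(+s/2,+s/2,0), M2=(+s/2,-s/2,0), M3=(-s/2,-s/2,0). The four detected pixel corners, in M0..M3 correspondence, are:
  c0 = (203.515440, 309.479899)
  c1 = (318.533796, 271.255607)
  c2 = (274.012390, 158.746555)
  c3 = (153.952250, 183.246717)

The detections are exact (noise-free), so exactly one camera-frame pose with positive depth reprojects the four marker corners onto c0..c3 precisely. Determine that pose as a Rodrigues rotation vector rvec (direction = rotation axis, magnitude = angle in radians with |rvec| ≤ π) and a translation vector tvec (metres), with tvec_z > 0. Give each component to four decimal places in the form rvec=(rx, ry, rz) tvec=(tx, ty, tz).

Intrinsics K: fx=793.4, fy=680.4, cx=308.4, cy=224.2
Marker side s = 0.181 m; corners in marker frame (Z=0):
  M0 = (-0.0905, +0.0905, 0)
  M1 = (+0.0905, +0.0905, 0)
  M2 = (+0.0905, -0.0905, 0)
  M3 = (-0.0905, -0.0905, 0)
Detected image corners:
  c0 = (203.515440, 309.479899) px
  c1 = (318.533796, 271.255607) px
  c2 = (274.012390, 158.746555) px
  c3 = (153.952250, 183.246717) px
Planar DLT: solve 8×8 A·h = b for H (H[2,2]=1):
  H  [+799.29560 +255.40269 +240.82686]
  H  [-27.63552 +653.74596 +229.70234]
  H  [+0.63110 -0.01560 +1.00000]
B = K⁻¹H; ‖b₁‖=1.020243, ‖b₂‖=1.020243; λ = 2/(‖b₁‖+‖b₂‖) = 0.980158, sign → tz>0 ⇒ λ=+0.980158
r₁ = λ·B[:,0] = (+0.74700,-0.24364,+0.61858); r₂ = λ·B[:,1] = (+0.32146,+0.94680,-0.01529)
r₃ = r₁×r₂ = (-0.58194,+0.21027,+0.78558); SVD([r₁ r₂ r₃]) → R = UVᵀ:
  R  [+0.74700 +0.32146 -0.58194]
  R  [-0.24364 +0.94680 +0.21027]
  R  [+0.61858 -0.01529 +0.78558]
t = (-0.08348, +0.00793, +0.98016) m
tr R = 2.479372; θ = arccos((tr R − 1)/2) = 0.738192 rad = 42.295°
axis k = ((R−Rᵀ)₃₂, (R−Rᵀ)₁₃, (R−Rᵀ)₂₁) / (2 sinθ) = (-0.167586, -0.891978, -0.419868)
rvec = θ·k = (-0.123711, -0.658452, -0.309944)

rvec=(-0.1237, -0.6585, -0.3099) tvec=(-0.0835, 0.0079, 0.9802)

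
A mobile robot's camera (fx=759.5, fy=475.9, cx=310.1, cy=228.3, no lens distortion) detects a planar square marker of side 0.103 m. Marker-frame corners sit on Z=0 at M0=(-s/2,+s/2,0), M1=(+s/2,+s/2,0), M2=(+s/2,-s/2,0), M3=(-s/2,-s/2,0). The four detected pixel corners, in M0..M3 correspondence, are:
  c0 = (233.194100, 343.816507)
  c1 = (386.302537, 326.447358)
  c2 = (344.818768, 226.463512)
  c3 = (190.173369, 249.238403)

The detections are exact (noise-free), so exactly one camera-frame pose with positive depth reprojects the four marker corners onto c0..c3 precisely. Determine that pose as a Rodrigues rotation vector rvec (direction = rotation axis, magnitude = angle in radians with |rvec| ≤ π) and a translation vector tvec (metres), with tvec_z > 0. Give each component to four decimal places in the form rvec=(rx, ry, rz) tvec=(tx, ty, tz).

Intrinsics K: fx=759.5, fy=475.9, cx=310.1, cy=228.3
Marker side s = 0.103 m; corners in marker frame (Z=0):
  M0 = (-0.0515, +0.0515, 0)
  M1 = (+0.0515, +0.0515, 0)
  M2 = (+0.0515, -0.0515, 0)
  M3 = (-0.0515, -0.0515, 0)
Detected image corners:
  c0 = (233.194100, 343.816507) px
  c1 = (386.302537, 326.447358) px
  c2 = (344.818768, 226.463512) px
  c3 = (190.173369, 249.238403) px
Planar DLT: solve 8×8 A·h = b for H (H[2,2]=1):
  H  [+1351.96443 +477.35636 +286.92655]
  H  [-335.41004 +1010.26824 +287.32663]
  H  [-0.49164 +0.23197 +1.00000]
B = K⁻¹H; ‖b₁‖=2.094086, ‖b₂‖=2.094086; λ = 2/(‖b₁‖+‖b₂‖) = 0.477535, sign → tz>0 ⇒ λ=+0.477535
r₁ = λ·B[:,0] = (+0.94590,-0.22394,-0.23477); r₂ = λ·B[:,1] = (+0.25491,+0.96060,+0.11077)
r₃ = r₁×r₂ = (+0.20072,-0.16463,+0.96572); SVD([r₁ r₂ r₃]) → R = UVᵀ:
  R  [+0.94590 +0.25491 +0.20072]
  R  [-0.22394 +0.96060 -0.16463]
  R  [-0.23477 +0.11077 +0.96572]
t = (-0.01457, +0.05923, +0.47754) m
tr R = 2.872220; θ = arccos((tr R − 1)/2) = 0.359394 rad = 20.592°
axis k = ((R−Rᵀ)₃₂, (R−Rᵀ)₁₃, (R−Rᵀ)₂₁) / (2 sinθ) = (+0.391520, +0.619110, -0.680746)
rvec = θ·k = (+0.140710, +0.222504, -0.244656)

rvec=(0.1407, 0.2225, -0.2447) tvec=(-0.0146, 0.0592, 0.4775)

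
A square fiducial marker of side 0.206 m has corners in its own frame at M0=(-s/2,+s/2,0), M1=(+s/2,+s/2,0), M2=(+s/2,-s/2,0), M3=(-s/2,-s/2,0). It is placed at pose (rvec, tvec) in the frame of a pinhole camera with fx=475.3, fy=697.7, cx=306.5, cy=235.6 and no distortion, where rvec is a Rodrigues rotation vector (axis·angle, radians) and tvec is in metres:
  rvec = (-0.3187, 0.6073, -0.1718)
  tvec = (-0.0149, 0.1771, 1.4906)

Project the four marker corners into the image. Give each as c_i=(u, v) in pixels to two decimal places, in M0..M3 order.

Intrinsics K: fx=475.3, fy=697.7, cx=306.5, cy=235.6
Marker side s = 0.206 m; corners in marker frame (Z=0):
  M0 = (-0.1030, +0.1030, 0)
  M1 = (+0.1030, +0.1030, 0)
  M2 = (+0.1030, -0.1030, 0)
  M3 = (-0.1030, -0.1030, 0)
rvec = (-0.3187, 0.6073, -0.1718), |rvec| = θ = 0.70703 rad = 40.510°
Rodrigues: sinθ=0.64958, 1−cosθ=0.23971; R = I + sinθ·[k]× + (1−cosθ)·[k]×²:
    [+0.80900 +0.06503 +0.58421]
    [-0.25065 +0.93714 +0.24277]
    [-0.53170 -0.34283 +0.77444]
t = (-0.0149, 0.1771, 1.4906) m
M0: Pc = R·M0+t = (-0.09153, +0.29944, +1.51005); u = 475.3·(-0.09153)/1.51005 + 306.5 = 277.6908, v = 697.7·(+0.29944)/1.51005 + 235.6 = 373.9534
M1: Pc = R·M1+t = (+0.07512, +0.24781, +1.40052); u = 475.3·(+0.07512)/1.40052 + 306.5 = 331.9953, v = 697.7·(+0.24781)/1.40052 + 235.6 = 359.0512
M2: Pc = R·M2+t = (+0.06173, +0.05476, +1.47115); u = 475.3·(+0.06173)/1.47115 + 306.5 = 326.4433, v = 697.7·(+0.05476)/1.47115 + 235.6 = 261.5691
M3: Pc = R·M3+t = (-0.10492, +0.10639, +1.58068); u = 475.3·(-0.10492)/1.58068 + 306.5 = 274.9497, v = 697.7·(+0.10639)/1.58068 + 235.6 = 282.5603

c0=(277.69, 373.95) c1=(332.00, 359.05) c2=(326.44, 261.57) c3=(274.95, 282.56)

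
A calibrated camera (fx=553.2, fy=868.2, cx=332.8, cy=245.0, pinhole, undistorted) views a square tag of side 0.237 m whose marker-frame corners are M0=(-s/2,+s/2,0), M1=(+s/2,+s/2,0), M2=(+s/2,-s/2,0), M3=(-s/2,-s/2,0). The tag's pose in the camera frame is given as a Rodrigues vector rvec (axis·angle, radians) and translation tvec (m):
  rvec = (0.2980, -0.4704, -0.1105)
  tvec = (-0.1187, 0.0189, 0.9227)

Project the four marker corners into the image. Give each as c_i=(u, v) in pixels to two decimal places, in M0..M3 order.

Intrinsics K: fx=553.2, fy=868.2, cx=332.8, cy=245.0
Marker side s = 0.237 m; corners in marker frame (Z=0):
  M0 = (-0.1185, +0.1185, 0)
  M1 = (+0.1185, +0.1185, 0)
  M2 = (+0.1185, -0.1185, 0)
  M3 = (-0.1185, -0.1185, 0)
rvec = (0.2980, -0.4704, -0.1105), |rvec| = θ = 0.56771 rad = 32.527°
Rodrigues: sinθ=0.53770, 1−cosθ=0.15686; R = I + sinθ·[k]× + (1−cosθ)·[k]×²:
    [+0.88636 +0.03643 -0.46156]
    [-0.17289 +0.95083 -0.25695]
    [+0.42951 +0.30755 +0.84908]
t = (-0.1187, 0.0189, 0.9227) m
M0: Pc = R·M0+t = (-0.21942, +0.15206, +0.90825); u = 553.2·(-0.21942)/0.90825 + 332.8 = 199.1568, v = 868.2·(+0.15206)/0.90825 + 245.0 = 390.3561
M1: Pc = R·M1+t = (-0.00935, +0.11109, +1.01004); u = 553.2·(-0.00935)/1.01004 + 332.8 = 327.6794, v = 868.2·(+0.11109)/1.01004 + 245.0 = 340.4868
M2: Pc = R·M2+t = (-0.01798, -0.11426, +0.93715); u = 553.2·(-0.01798)/0.93715 + 332.8 = 322.1842, v = 868.2·(-0.11426)/0.93715 + 245.0 = 139.1459
M3: Pc = R·M3+t = (-0.22805, -0.07329, +0.83536); u = 553.2·(-0.22805)/0.83536 + 332.8 = 181.7779, v = 868.2·(-0.07329)/0.83536 + 245.0 = 168.8319

c0=(199.16, 390.36) c1=(327.68, 340.49) c2=(322.18, 139.15) c3=(181.78, 168.83)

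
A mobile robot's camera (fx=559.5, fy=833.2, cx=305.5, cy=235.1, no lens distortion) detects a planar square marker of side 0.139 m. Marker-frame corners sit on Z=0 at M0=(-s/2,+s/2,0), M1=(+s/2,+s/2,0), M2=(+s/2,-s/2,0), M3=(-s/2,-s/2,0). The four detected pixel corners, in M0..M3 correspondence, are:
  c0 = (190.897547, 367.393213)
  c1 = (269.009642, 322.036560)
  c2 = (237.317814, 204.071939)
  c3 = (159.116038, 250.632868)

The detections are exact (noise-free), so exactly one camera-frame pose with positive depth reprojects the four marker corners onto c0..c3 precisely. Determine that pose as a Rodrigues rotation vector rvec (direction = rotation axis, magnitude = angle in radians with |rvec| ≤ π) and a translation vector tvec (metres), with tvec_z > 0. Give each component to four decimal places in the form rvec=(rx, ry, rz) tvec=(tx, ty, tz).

Intrinsics K: fx=559.5, fy=833.2, cx=305.5, cy=235.1
Marker side s = 0.139 m; corners in marker frame (Z=0):
  M0 = (-0.0695, +0.0695, 0)
  M1 = (+0.0695, +0.0695, 0)
  M2 = (+0.0695, -0.0695, 0)
  M3 = (-0.0695, -0.0695, 0)
Detected image corners:
  c0 = (190.897547, 367.393213) px
  c1 = (269.009642, 322.036560) px
  c2 = (237.317814, 204.071939) px
  c3 = (159.116038, 250.632868) px
Planar DLT: solve 8×8 A·h = b for H (H[2,2]=1):
  H  [+549.24069 +235.38453 +213.95623]
  H  [-348.04949 +853.75117 +286.26544]
  H  [-0.06090 +0.03299 +1.00000]
B = K⁻¹H; ‖b₁‖=1.092796, ‖b₂‖=1.092796; λ = 2/(‖b₁‖+‖b₂‖) = 0.915084, sign → tz>0 ⇒ λ=+0.915084
r₁ = λ·B[:,0] = (+0.92874,-0.36653,-0.05573); r₂ = λ·B[:,1] = (+0.36850,+0.92914,+0.03018)
r₃ = r₁×r₂ = (+0.04072,-0.04857,+0.99799); SVD([r₁ r₂ r₃]) → R = UVᵀ:
  R  [+0.92874 +0.36850 +0.04072]
  R  [-0.36653 +0.92914 -0.04857]
  R  [-0.05573 +0.03018 +0.99799]
t = (-0.14972, +0.05619, +0.91508) m
tr R = 2.855863; θ = arccos((tr R − 1)/2) = 0.381971 rad = 21.885°
axis k = ((R−Rᵀ)₃₂, (R−Rᵀ)₁₃, (R−Rᵀ)₂₁) / (2 sinθ) = (+0.105642, +0.129379, -0.985952)
rvec = θ·k = (+0.040352, +0.049419, -0.376605)

rvec=(0.0404, 0.0494, -0.3766) tvec=(-0.1497, 0.0562, 0.9151)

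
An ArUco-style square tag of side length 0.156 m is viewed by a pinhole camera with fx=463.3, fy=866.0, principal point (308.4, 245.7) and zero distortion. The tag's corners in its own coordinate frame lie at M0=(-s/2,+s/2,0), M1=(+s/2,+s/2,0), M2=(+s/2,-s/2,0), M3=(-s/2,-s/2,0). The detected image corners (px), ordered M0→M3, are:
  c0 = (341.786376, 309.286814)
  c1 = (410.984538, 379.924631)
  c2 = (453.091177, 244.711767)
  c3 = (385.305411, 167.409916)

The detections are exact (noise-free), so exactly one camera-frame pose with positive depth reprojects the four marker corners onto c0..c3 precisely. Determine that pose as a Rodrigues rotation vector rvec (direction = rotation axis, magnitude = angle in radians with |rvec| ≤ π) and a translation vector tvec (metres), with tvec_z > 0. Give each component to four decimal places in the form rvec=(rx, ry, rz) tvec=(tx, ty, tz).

Intrinsics K: fx=463.3, fy=866.0, cx=308.4, cy=245.7
Marker side s = 0.156 m; corners in marker frame (Z=0):
  M0 = (-0.0780, +0.0780, 0)
  M1 = (+0.0780, +0.0780, 0)
  M2 = (+0.0780, -0.0780, 0)
  M3 = (-0.0780, -0.0780, 0)
Detected image corners:
  c0 = (341.786376, 309.286814) px
  c1 = (410.984538, 379.924631) px
  c2 = (453.091177, 244.711767) px
  c3 = (385.305411, 167.409916) px
Planar DLT: solve 8×8 A·h = b for H (H[2,2]=1):
  H  [+552.07885 -256.28309 +398.47496]
  H  [+552.31154 +900.13373 +276.39814]
  H  [+0.28410 +0.04540 +1.00000]
B = K⁻¹H; ‖b₁‖=1.181599, ‖b₂‖=1.181599; λ = 2/(‖b₁‖+‖b₂‖) = 0.846311, sign → tz>0 ⇒ λ=+0.846311
r₁ = λ·B[:,0] = (+0.84844,+0.47154,+0.24043); r₂ = λ·B[:,1] = (-0.49373,+0.86877,+0.03842)
r₃ = r₁×r₂ = (-0.19077,-0.15130,+0.96990); SVD([r₁ r₂ r₃]) → R = UVᵀ:
  R  [+0.84844 -0.49373 -0.19077]
  R  [+0.47154 +0.86877 -0.15130]
  R  [+0.24043 +0.03842 +0.96990]
t = (+0.16454, +0.03000, +0.84631) m
tr R = 2.687108; θ = arccos((tr R − 1)/2) = 0.566929 rad = 32.483°
axis k = ((R−Rᵀ)₃₂, (R−Rᵀ)₁₃, (R−Rᵀ)₂₁) / (2 sinθ) = (+0.176636, -0.401458, +0.898683)
rvec = θ·k = (+0.100140, -0.227598, +0.509489)

rvec=(0.1001, -0.2276, 0.5095) tvec=(0.1645, 0.0300, 0.8463)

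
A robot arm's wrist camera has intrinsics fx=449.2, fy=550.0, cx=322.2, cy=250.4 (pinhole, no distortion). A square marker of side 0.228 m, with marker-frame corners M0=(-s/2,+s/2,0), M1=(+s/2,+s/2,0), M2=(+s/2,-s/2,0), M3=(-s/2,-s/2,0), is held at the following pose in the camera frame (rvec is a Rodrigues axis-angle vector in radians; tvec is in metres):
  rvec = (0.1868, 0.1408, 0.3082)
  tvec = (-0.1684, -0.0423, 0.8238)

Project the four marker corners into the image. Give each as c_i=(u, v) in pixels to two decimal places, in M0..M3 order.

Intrinsics K: fx=449.2, fy=550.0, cx=322.2, cy=250.4
Marker side s = 0.228 m; corners in marker frame (Z=0):
  M0 = (-0.1140, +0.1140, 0)
  M1 = (+0.1140, +0.1140, 0)
  M2 = (+0.1140, -0.1140, 0)
  M3 = (-0.1140, -0.1140, 0)
rvec = (0.1868, 0.1408, 0.3082), |rvec| = θ = 0.38692 rad = 22.169°
Rodrigues: sinθ=0.37734, 1−cosθ=0.07392; R = I + sinθ·[k]× + (1−cosθ)·[k]×²:
    [+0.94331 -0.28758 +0.16574]
    [+0.31355 +0.93587 -0.16075]
    [-0.10888 +0.20360 +0.97298]
t = (-0.1684, -0.0423, 0.8238) m
M0: Pc = R·M0+t = (-0.30872, +0.02864, +0.85942); u = 449.2·(-0.30872)/0.85942 + 322.2 = 160.8389, v = 550.0·(+0.02864)/0.85942 + 250.4 = 268.7307
M1: Pc = R·M1+t = (-0.09365, +0.10013, +0.83460); u = 449.2·(-0.09365)/0.83460 + 322.2 = 271.7969, v = 550.0·(+0.10013)/0.83460 + 250.4 = 316.3883
M2: Pc = R·M2+t = (-0.02808, -0.11324, +0.78818); u = 449.2·(-0.02808)/0.78818 + 322.2 = 306.1972, v = 550.0·(-0.11324)/0.78818 + 250.4 = 171.3773
M3: Pc = R·M3+t = (-0.24315, -0.18473, +0.81300); u = 449.2·(-0.24315)/0.81300 + 322.2 = 187.8532, v = 550.0·(-0.18473)/0.81300 + 250.4 = 125.4266

c0=(160.84, 268.73) c1=(271.80, 316.39) c2=(306.20, 171.38) c3=(187.85, 125.43)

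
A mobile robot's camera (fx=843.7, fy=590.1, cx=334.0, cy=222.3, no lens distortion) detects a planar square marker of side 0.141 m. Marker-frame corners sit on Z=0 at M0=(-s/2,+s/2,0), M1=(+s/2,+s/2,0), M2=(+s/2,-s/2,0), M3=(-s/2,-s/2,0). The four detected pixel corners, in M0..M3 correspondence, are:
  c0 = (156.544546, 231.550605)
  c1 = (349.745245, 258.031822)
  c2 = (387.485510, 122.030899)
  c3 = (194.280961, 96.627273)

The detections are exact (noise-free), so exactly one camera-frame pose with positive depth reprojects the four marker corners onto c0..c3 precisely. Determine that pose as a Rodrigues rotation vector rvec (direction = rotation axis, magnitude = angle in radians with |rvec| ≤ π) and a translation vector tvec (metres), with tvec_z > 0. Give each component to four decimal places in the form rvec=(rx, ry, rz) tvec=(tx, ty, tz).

Intrinsics K: fx=843.7, fy=590.1, cx=334.0, cy=222.3
Marker side s = 0.141 m; corners in marker frame (Z=0):
  M0 = (-0.0705, +0.0705, 0)
  M1 = (+0.0705, +0.0705, 0)
  M2 = (+0.0705, -0.0705, 0)
  M3 = (-0.0705, -0.0705, 0)
Detected image corners:
  c0 = (156.544546, 231.550605) px
  c1 = (349.745245, 258.031822) px
  c2 = (387.485510, 122.030899) px
  c3 = (194.280961, 96.627273) px
Planar DLT: solve 8×8 A·h = b for H (H[2,2]=1):
  H  [+1355.43120 -270.50023 +271.65746]
  H  [+174.35220 +958.85291 +176.96032]
  H  [-0.05441 -0.01049 +1.00000]
B = K⁻¹H; ‖b₁‖=1.659340, ‖b₂‖=1.659340; λ = 2/(‖b₁‖+‖b₂‖) = 0.602649, sign → tz>0 ⇒ λ=+0.602649
r₁ = λ·B[:,0] = (+0.98116,+0.19041,-0.03279); r₂ = λ·B[:,1] = (-0.19071,+0.98163,-0.00632)
r₃ = r₁×r₂ = (+0.03098,+0.01245,+0.99944); SVD([r₁ r₂ r₃]) → R = UVᵀ:
  R  [+0.98116 -0.19071 +0.03098]
  R  [+0.19041 +0.98163 +0.01245]
  R  [-0.03279 -0.00632 +0.99944]
t = (-0.04453, -0.04630, +0.60265) m
tr R = 2.962224; θ = arccos((tr R − 1)/2) = 0.194668 rad = 11.154°
axis k = ((R−Rᵀ)₃₂, (R−Rᵀ)₁₃, (R−Rᵀ)₂₁) / (2 sinθ) = (-0.048526, +0.164841, +0.985126)
rvec = θ·k = (-0.009446, +0.032089, +0.191773)

rvec=(-0.0094, 0.0321, 0.1918) tvec=(-0.0445, -0.0463, 0.6026)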